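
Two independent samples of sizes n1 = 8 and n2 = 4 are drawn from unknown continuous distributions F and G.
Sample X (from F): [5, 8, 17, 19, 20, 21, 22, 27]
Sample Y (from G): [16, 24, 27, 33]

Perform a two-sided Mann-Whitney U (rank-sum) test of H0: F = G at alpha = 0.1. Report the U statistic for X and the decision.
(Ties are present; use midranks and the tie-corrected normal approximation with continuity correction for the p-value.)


Step 1: Combine and sort all 12 observations; assign midranks.
sorted (value, group): (5,X), (8,X), (16,Y), (17,X), (19,X), (20,X), (21,X), (22,X), (24,Y), (27,X), (27,Y), (33,Y)
ranks: 5->1, 8->2, 16->3, 17->4, 19->5, 20->6, 21->7, 22->8, 24->9, 27->10.5, 27->10.5, 33->12
Step 2: Rank sum for X: R1 = 1 + 2 + 4 + 5 + 6 + 7 + 8 + 10.5 = 43.5.
Step 3: U_X = R1 - n1(n1+1)/2 = 43.5 - 8*9/2 = 43.5 - 36 = 7.5.
       U_Y = n1*n2 - U_X = 32 - 7.5 = 24.5.
Step 4: Ties are present, so use the tie-corrected normal approximation (with continuity correction) for the p-value.
Step 5: p-value = 0.173478; compare to alpha = 0.1. fail to reject H0.

U_X = 7.5, p = 0.173478, fail to reject H0 at alpha = 0.1.


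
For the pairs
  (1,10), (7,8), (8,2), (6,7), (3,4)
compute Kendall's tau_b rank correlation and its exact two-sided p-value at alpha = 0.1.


Step 1: Enumerate the 10 unordered pairs (i,j) with i<j and classify each by sign(x_j-x_i) * sign(y_j-y_i).
  (1,2):dx=+6,dy=-2->D; (1,3):dx=+7,dy=-8->D; (1,4):dx=+5,dy=-3->D; (1,5):dx=+2,dy=-6->D
  (2,3):dx=+1,dy=-6->D; (2,4):dx=-1,dy=-1->C; (2,5):dx=-4,dy=-4->C; (3,4):dx=-2,dy=+5->D
  (3,5):dx=-5,dy=+2->D; (4,5):dx=-3,dy=-3->C
Step 2: C = 3, D = 7, total pairs = 10.
Step 3: tau = (C - D)/(n(n-1)/2) = (3 - 7)/10 = -0.400000.
Step 4: Exact two-sided p-value (enumerate n! = 120 permutations of y under H0): p = 0.483333.
Step 5: alpha = 0.1. fail to reject H0.

tau_b = -0.4000 (C=3, D=7), p = 0.483333, fail to reject H0.


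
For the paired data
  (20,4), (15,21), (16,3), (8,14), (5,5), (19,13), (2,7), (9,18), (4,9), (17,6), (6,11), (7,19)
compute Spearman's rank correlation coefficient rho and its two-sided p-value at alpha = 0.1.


Step 1: Rank x and y separately (midranks; no ties here).
rank(x): 20->12, 15->8, 16->9, 8->6, 5->3, 19->11, 2->1, 9->7, 4->2, 17->10, 6->4, 7->5
rank(y): 4->2, 21->12, 3->1, 14->9, 5->3, 13->8, 7->5, 18->10, 9->6, 6->4, 11->7, 19->11
Step 2: d_i = R_x(i) - R_y(i); compute d_i^2.
  (12-2)^2=100, (8-12)^2=16, (9-1)^2=64, (6-9)^2=9, (3-3)^2=0, (11-8)^2=9, (1-5)^2=16, (7-10)^2=9, (2-6)^2=16, (10-4)^2=36, (4-7)^2=9, (5-11)^2=36
sum(d^2) = 320.
Step 3: rho = 1 - 6*320 / (12*(12^2 - 1)) = 1 - 1920/1716 = -0.118881.
Step 4: Under H0, t = rho * sqrt((n-2)/(1-rho^2)) = -0.3786 ~ t(10).
Step 5: Two-sided p-value from the t-distribution with 10 df = 0.712884.
Step 6: alpha = 0.1. fail to reject H0.

rho = -0.1189, p = 0.712884, fail to reject H0 at alpha = 0.1.


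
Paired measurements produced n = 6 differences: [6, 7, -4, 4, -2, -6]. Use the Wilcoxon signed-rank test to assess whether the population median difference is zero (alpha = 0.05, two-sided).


Step 1: Drop any zero differences (none here) and take |d_i|.
|d| = [6, 7, 4, 4, 2, 6]
Step 2: Midrank |d_i| (ties get averaged ranks).
ranks: |6|->4.5, |7|->6, |4|->2.5, |4|->2.5, |2|->1, |6|->4.5
Step 3: Attach original signs; sum ranks with positive sign and with negative sign.
W+ = 4.5 + 6 + 2.5 = 13
W- = 2.5 + 1 + 4.5 = 8
(Check: W+ + W- = 21 should equal n(n+1)/2 = 21.)
Step 4: Test statistic W = min(W+, W-) = 8.
Step 5: Ties in |d|, so use the tie-corrected normal approximation.
        E[W] = n(n+1)/4 = 6*7/4 = 10.5.
        Tie groups: |d|=4 (t=2), |d|=6 (t=2); sum(t^3 - t) = 12.
        Var[W] = n(n+1)(2n+1)/24 - sum(t^3-t)/48 = 546/24 - 12/48 = 22.5.
        z = (W - E[W]) / sqrt(Var[W]) = (8 - 10.5) / 4.7434 = -0.5270.
        Two-sided p = 2*Phi(z) = 0.598161.
Step 6: alpha = 0.05. fail to reject H0.

W+ = 13, W- = 8, W = min = 8, p = 0.598161, fail to reject H0.


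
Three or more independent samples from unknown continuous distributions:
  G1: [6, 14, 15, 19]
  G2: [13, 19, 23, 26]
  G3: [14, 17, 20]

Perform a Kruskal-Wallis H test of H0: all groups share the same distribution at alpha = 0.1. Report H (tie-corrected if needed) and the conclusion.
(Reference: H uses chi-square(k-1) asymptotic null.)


Step 1: Combine all N = 11 observations and assign midranks.
sorted (value, group, rank): (6,G1,1), (13,G2,2), (14,G1,3.5), (14,G3,3.5), (15,G1,5), (17,G3,6), (19,G1,7.5), (19,G2,7.5), (20,G3,9), (23,G2,10), (26,G2,11)
Step 2: Sum ranks within each group.
R_1 = 17 (n_1 = 4)
R_2 = 30.5 (n_2 = 4)
R_3 = 18.5 (n_3 = 3)
Step 3: H = 12/(N(N+1)) * sum(R_i^2/n_i) - 3(N+1)
     = 12/(11*12) * (17^2/4 + 30.5^2/4 + 18.5^2/3) - 3*12
     = 0.090909 * 418.896 - 36
     = 2.081439.
Step 4: Ties present; correction factor C = 1 - 12/(11^3 - 11) = 0.990909. Corrected H = 2.081439 / 0.990909 = 2.100535.
Step 5: Under H0, H ~ chi^2(2); p-value = 0.349844.
Step 6: alpha = 0.1. fail to reject H0.

H = 2.1005, df = 2, p = 0.349844, fail to reject H0.


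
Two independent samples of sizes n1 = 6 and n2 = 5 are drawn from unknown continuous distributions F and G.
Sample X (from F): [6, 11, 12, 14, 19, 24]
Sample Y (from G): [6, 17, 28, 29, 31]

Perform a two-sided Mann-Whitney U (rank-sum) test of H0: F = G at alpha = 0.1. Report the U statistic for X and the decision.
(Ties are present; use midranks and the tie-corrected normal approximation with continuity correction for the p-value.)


Step 1: Combine and sort all 11 observations; assign midranks.
sorted (value, group): (6,X), (6,Y), (11,X), (12,X), (14,X), (17,Y), (19,X), (24,X), (28,Y), (29,Y), (31,Y)
ranks: 6->1.5, 6->1.5, 11->3, 12->4, 14->5, 17->6, 19->7, 24->8, 28->9, 29->10, 31->11
Step 2: Rank sum for X: R1 = 1.5 + 3 + 4 + 5 + 7 + 8 = 28.5.
Step 3: U_X = R1 - n1(n1+1)/2 = 28.5 - 6*7/2 = 28.5 - 21 = 7.5.
       U_Y = n1*n2 - U_X = 30 - 7.5 = 22.5.
Step 4: Ties are present, so use the tie-corrected normal approximation (with continuity correction) for the p-value.
Step 5: p-value = 0.200217; compare to alpha = 0.1. fail to reject H0.

U_X = 7.5, p = 0.200217, fail to reject H0 at alpha = 0.1.


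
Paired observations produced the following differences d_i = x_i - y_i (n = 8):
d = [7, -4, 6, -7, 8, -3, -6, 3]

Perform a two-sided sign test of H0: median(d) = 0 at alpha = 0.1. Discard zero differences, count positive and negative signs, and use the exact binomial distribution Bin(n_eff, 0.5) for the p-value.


Step 1: Discard zero differences. Original n = 8; n_eff = number of nonzero differences = 8.
Nonzero differences (with sign): +7, -4, +6, -7, +8, -3, -6, +3
Step 2: Count signs: positive = 4, negative = 4.
Step 3: Under H0: P(positive) = 0.5, so the number of positives S ~ Bin(8, 0.5).
Step 4: Two-sided exact p-value = sum of Bin(8,0.5) probabilities at or below the observed probability = 1.000000.
Step 5: alpha = 0.1. fail to reject H0.

n_eff = 8, pos = 4, neg = 4, p = 1.000000, fail to reject H0.


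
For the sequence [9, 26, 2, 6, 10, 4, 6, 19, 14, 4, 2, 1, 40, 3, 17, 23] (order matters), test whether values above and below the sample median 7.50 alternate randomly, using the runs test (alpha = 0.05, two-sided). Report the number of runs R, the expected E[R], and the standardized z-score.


Step 1: Compute median = 7.50; label A = above, B = below.
Labels in order: AABBABBAABBBABAA  (n_A = 8, n_B = 8)
Step 2: Count runs R = 9.
Step 3: Under H0 (random ordering), E[R] = 2*n_A*n_B/(n_A+n_B) + 1 = 2*8*8/16 + 1 = 9.0000.
        Var[R] = 2*n_A*n_B*(2*n_A*n_B - n_A - n_B) / ((n_A+n_B)^2 * (n_A+n_B-1)) = 14336/3840 = 3.7333.
        SD[R] = 1.9322.
Step 4: R = E[R], so z = 0 with no continuity correction.
Step 5: Two-sided p-value via normal approximation = 2*(1 - Phi(|z|)) = 1.000000.
Step 6: alpha = 0.05. fail to reject H0.

R = 9, z = 0.0000, p = 1.000000, fail to reject H0.


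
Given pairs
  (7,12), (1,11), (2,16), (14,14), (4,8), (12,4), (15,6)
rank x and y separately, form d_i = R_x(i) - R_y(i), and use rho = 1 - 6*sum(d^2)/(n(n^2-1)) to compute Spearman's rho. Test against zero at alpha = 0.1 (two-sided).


Step 1: Rank x and y separately (midranks; no ties here).
rank(x): 7->4, 1->1, 2->2, 14->6, 4->3, 12->5, 15->7
rank(y): 12->5, 11->4, 16->7, 14->6, 8->3, 4->1, 6->2
Step 2: d_i = R_x(i) - R_y(i); compute d_i^2.
  (4-5)^2=1, (1-4)^2=9, (2-7)^2=25, (6-6)^2=0, (3-3)^2=0, (5-1)^2=16, (7-2)^2=25
sum(d^2) = 76.
Step 3: rho = 1 - 6*76 / (7*(7^2 - 1)) = 1 - 456/336 = -0.357143.
Step 4: Under H0, t = rho * sqrt((n-2)/(1-rho^2)) = -0.8550 ~ t(5).
Step 5: Two-sided p-value from the t-distribution with 5 df = 0.431611.
Step 6: alpha = 0.1. fail to reject H0.

rho = -0.3571, p = 0.431611, fail to reject H0 at alpha = 0.1.


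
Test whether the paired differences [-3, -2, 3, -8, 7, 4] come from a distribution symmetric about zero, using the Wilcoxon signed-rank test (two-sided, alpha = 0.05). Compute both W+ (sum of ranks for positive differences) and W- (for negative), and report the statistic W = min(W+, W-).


Step 1: Drop any zero differences (none here) and take |d_i|.
|d| = [3, 2, 3, 8, 7, 4]
Step 2: Midrank |d_i| (ties get averaged ranks).
ranks: |3|->2.5, |2|->1, |3|->2.5, |8|->6, |7|->5, |4|->4
Step 3: Attach original signs; sum ranks with positive sign and with negative sign.
W+ = 2.5 + 5 + 4 = 11.5
W- = 2.5 + 1 + 6 = 9.5
(Check: W+ + W- = 21 should equal n(n+1)/2 = 21.)
Step 4: Test statistic W = min(W+, W-) = 9.5.
Step 5: Ties in |d|, so use the tie-corrected normal approximation.
        E[W] = n(n+1)/4 = 6*7/4 = 10.5.
        Tie groups: |d|=3 (t=2); sum(t^3 - t) = 6.
        Var[W] = n(n+1)(2n+1)/24 - sum(t^3-t)/48 = 546/24 - 6/48 = 22.625.
        z = (W - E[W]) / sqrt(Var[W]) = (9.5 - 10.5) / 4.7566 = -0.2102.
        Two-sided p = 2*Phi(z) = 0.833484.
Step 6: alpha = 0.05. fail to reject H0.

W+ = 11.5, W- = 9.5, W = min = 9.5, p = 0.833484, fail to reject H0.


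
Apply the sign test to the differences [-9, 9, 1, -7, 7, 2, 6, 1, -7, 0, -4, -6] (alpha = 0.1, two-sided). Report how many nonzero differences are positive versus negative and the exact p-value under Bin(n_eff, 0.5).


Step 1: Discard zero differences. Original n = 12; n_eff = number of nonzero differences = 11.
Nonzero differences (with sign): -9, +9, +1, -7, +7, +2, +6, +1, -7, -4, -6
Step 2: Count signs: positive = 6, negative = 5.
Step 3: Under H0: P(positive) = 0.5, so the number of positives S ~ Bin(11, 0.5).
Step 4: Two-sided exact p-value = sum of Bin(11,0.5) probabilities at or below the observed probability = 1.000000.
Step 5: alpha = 0.1. fail to reject H0.

n_eff = 11, pos = 6, neg = 5, p = 1.000000, fail to reject H0.


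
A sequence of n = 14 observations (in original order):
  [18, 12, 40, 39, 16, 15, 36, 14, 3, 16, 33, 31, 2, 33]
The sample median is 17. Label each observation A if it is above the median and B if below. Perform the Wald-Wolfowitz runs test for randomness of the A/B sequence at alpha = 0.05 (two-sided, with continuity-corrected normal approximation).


Step 1: Compute median = 17; label A = above, B = below.
Labels in order: ABAABBABBBAABA  (n_A = 7, n_B = 7)
Step 2: Count runs R = 9.
Step 3: Under H0 (random ordering), E[R] = 2*n_A*n_B/(n_A+n_B) + 1 = 2*7*7/14 + 1 = 8.0000.
        Var[R] = 2*n_A*n_B*(2*n_A*n_B - n_A - n_B) / ((n_A+n_B)^2 * (n_A+n_B-1)) = 8232/2548 = 3.2308.
        SD[R] = 1.7974.
Step 4: Continuity-corrected z = (R - 0.5 - E[R]) / SD[R] = (9 - 0.5 - 8.0000) / 1.7974 = 0.2782.
Step 5: Two-sided p-value via normal approximation = 2*(1 - Phi(|z|)) = 0.780879.
Step 6: alpha = 0.05. fail to reject H0.

R = 9, z = 0.2782, p = 0.780879, fail to reject H0.


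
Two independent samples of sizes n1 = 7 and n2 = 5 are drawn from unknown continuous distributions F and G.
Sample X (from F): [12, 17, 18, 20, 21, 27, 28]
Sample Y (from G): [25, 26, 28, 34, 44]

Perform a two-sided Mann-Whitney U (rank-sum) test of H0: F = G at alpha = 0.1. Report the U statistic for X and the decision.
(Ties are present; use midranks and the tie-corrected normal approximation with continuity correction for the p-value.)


Step 1: Combine and sort all 12 observations; assign midranks.
sorted (value, group): (12,X), (17,X), (18,X), (20,X), (21,X), (25,Y), (26,Y), (27,X), (28,X), (28,Y), (34,Y), (44,Y)
ranks: 12->1, 17->2, 18->3, 20->4, 21->5, 25->6, 26->7, 27->8, 28->9.5, 28->9.5, 34->11, 44->12
Step 2: Rank sum for X: R1 = 1 + 2 + 3 + 4 + 5 + 8 + 9.5 = 32.5.
Step 3: U_X = R1 - n1(n1+1)/2 = 32.5 - 7*8/2 = 32.5 - 28 = 4.5.
       U_Y = n1*n2 - U_X = 35 - 4.5 = 30.5.
Step 4: Ties are present, so use the tie-corrected normal approximation (with continuity correction) for the p-value.
Step 5: p-value = 0.041997; compare to alpha = 0.1. reject H0.

U_X = 4.5, p = 0.041997, reject H0 at alpha = 0.1.


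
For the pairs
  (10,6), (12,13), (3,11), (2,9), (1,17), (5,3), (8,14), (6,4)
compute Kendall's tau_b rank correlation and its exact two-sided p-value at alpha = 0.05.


Step 1: Enumerate the 28 unordered pairs (i,j) with i<j and classify each by sign(x_j-x_i) * sign(y_j-y_i).
  (1,2):dx=+2,dy=+7->C; (1,3):dx=-7,dy=+5->D; (1,4):dx=-8,dy=+3->D; (1,5):dx=-9,dy=+11->D
  (1,6):dx=-5,dy=-3->C; (1,7):dx=-2,dy=+8->D; (1,8):dx=-4,dy=-2->C; (2,3):dx=-9,dy=-2->C
  (2,4):dx=-10,dy=-4->C; (2,5):dx=-11,dy=+4->D; (2,6):dx=-7,dy=-10->C; (2,7):dx=-4,dy=+1->D
  (2,8):dx=-6,dy=-9->C; (3,4):dx=-1,dy=-2->C; (3,5):dx=-2,dy=+6->D; (3,6):dx=+2,dy=-8->D
  (3,7):dx=+5,dy=+3->C; (3,8):dx=+3,dy=-7->D; (4,5):dx=-1,dy=+8->D; (4,6):dx=+3,dy=-6->D
  (4,7):dx=+6,dy=+5->C; (4,8):dx=+4,dy=-5->D; (5,6):dx=+4,dy=-14->D; (5,7):dx=+7,dy=-3->D
  (5,8):dx=+5,dy=-13->D; (6,7):dx=+3,dy=+11->C; (6,8):dx=+1,dy=+1->C; (7,8):dx=-2,dy=-10->C
Step 2: C = 13, D = 15, total pairs = 28.
Step 3: tau = (C - D)/(n(n-1)/2) = (13 - 15)/28 = -0.071429.
Step 4: Exact two-sided p-value (enumerate n! = 40320 permutations of y under H0): p = 0.904861.
Step 5: alpha = 0.05. fail to reject H0.

tau_b = -0.0714 (C=13, D=15), p = 0.904861, fail to reject H0.


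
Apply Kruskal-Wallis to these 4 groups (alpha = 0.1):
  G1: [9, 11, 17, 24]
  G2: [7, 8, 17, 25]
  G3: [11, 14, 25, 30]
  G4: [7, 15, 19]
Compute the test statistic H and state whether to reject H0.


Step 1: Combine all N = 15 observations and assign midranks.
sorted (value, group, rank): (7,G2,1.5), (7,G4,1.5), (8,G2,3), (9,G1,4), (11,G1,5.5), (11,G3,5.5), (14,G3,7), (15,G4,8), (17,G1,9.5), (17,G2,9.5), (19,G4,11), (24,G1,12), (25,G2,13.5), (25,G3,13.5), (30,G3,15)
Step 2: Sum ranks within each group.
R_1 = 31 (n_1 = 4)
R_2 = 27.5 (n_2 = 4)
R_3 = 41 (n_3 = 4)
R_4 = 20.5 (n_4 = 3)
Step 3: H = 12/(N(N+1)) * sum(R_i^2/n_i) - 3(N+1)
     = 12/(15*16) * (31^2/4 + 27.5^2/4 + 41^2/4 + 20.5^2/3) - 3*16
     = 0.050000 * 989.646 - 48
     = 1.482292.
Step 4: Ties present; correction factor C = 1 - 24/(15^3 - 15) = 0.992857. Corrected H = 1.482292 / 0.992857 = 1.492956.
Step 5: Under H0, H ~ chi^2(3); p-value = 0.683897.
Step 6: alpha = 0.1. fail to reject H0.

H = 1.4930, df = 3, p = 0.683897, fail to reject H0.


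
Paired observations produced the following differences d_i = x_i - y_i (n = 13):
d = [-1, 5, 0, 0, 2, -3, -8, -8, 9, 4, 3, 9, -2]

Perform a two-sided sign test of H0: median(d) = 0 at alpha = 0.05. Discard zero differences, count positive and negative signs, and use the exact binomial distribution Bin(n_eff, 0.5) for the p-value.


Step 1: Discard zero differences. Original n = 13; n_eff = number of nonzero differences = 11.
Nonzero differences (with sign): -1, +5, +2, -3, -8, -8, +9, +4, +3, +9, -2
Step 2: Count signs: positive = 6, negative = 5.
Step 3: Under H0: P(positive) = 0.5, so the number of positives S ~ Bin(11, 0.5).
Step 4: Two-sided exact p-value = sum of Bin(11,0.5) probabilities at or below the observed probability = 1.000000.
Step 5: alpha = 0.05. fail to reject H0.

n_eff = 11, pos = 6, neg = 5, p = 1.000000, fail to reject H0.


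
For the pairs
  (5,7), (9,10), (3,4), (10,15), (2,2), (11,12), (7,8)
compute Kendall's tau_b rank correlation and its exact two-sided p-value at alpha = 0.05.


Step 1: Enumerate the 21 unordered pairs (i,j) with i<j and classify each by sign(x_j-x_i) * sign(y_j-y_i).
  (1,2):dx=+4,dy=+3->C; (1,3):dx=-2,dy=-3->C; (1,4):dx=+5,dy=+8->C; (1,5):dx=-3,dy=-5->C
  (1,6):dx=+6,dy=+5->C; (1,7):dx=+2,dy=+1->C; (2,3):dx=-6,dy=-6->C; (2,4):dx=+1,dy=+5->C
  (2,5):dx=-7,dy=-8->C; (2,6):dx=+2,dy=+2->C; (2,7):dx=-2,dy=-2->C; (3,4):dx=+7,dy=+11->C
  (3,5):dx=-1,dy=-2->C; (3,6):dx=+8,dy=+8->C; (3,7):dx=+4,dy=+4->C; (4,5):dx=-8,dy=-13->C
  (4,6):dx=+1,dy=-3->D; (4,7):dx=-3,dy=-7->C; (5,6):dx=+9,dy=+10->C; (5,7):dx=+5,dy=+6->C
  (6,7):dx=-4,dy=-4->C
Step 2: C = 20, D = 1, total pairs = 21.
Step 3: tau = (C - D)/(n(n-1)/2) = (20 - 1)/21 = 0.904762.
Step 4: Exact two-sided p-value (enumerate n! = 5040 permutations of y under H0): p = 0.002778.
Step 5: alpha = 0.05. reject H0.

tau_b = 0.9048 (C=20, D=1), p = 0.002778, reject H0.


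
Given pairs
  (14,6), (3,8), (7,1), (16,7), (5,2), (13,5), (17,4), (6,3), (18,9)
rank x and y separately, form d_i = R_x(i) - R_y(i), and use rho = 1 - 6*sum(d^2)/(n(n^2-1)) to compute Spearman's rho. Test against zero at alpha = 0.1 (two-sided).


Step 1: Rank x and y separately (midranks; no ties here).
rank(x): 14->6, 3->1, 7->4, 16->7, 5->2, 13->5, 17->8, 6->3, 18->9
rank(y): 6->6, 8->8, 1->1, 7->7, 2->2, 5->5, 4->4, 3->3, 9->9
Step 2: d_i = R_x(i) - R_y(i); compute d_i^2.
  (6-6)^2=0, (1-8)^2=49, (4-1)^2=9, (7-7)^2=0, (2-2)^2=0, (5-5)^2=0, (8-4)^2=16, (3-3)^2=0, (9-9)^2=0
sum(d^2) = 74.
Step 3: rho = 1 - 6*74 / (9*(9^2 - 1)) = 1 - 444/720 = 0.383333.
Step 4: Under H0, t = rho * sqrt((n-2)/(1-rho^2)) = 1.0981 ~ t(7).
Step 5: Two-sided p-value from the t-distribution with 7 df = 0.308495.
Step 6: alpha = 0.1. fail to reject H0.

rho = 0.3833, p = 0.308495, fail to reject H0 at alpha = 0.1.


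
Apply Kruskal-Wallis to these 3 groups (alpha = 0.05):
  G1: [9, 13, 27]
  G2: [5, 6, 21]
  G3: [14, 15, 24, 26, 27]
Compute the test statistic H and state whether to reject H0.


Step 1: Combine all N = 11 observations and assign midranks.
sorted (value, group, rank): (5,G2,1), (6,G2,2), (9,G1,3), (13,G1,4), (14,G3,5), (15,G3,6), (21,G2,7), (24,G3,8), (26,G3,9), (27,G1,10.5), (27,G3,10.5)
Step 2: Sum ranks within each group.
R_1 = 17.5 (n_1 = 3)
R_2 = 10 (n_2 = 3)
R_3 = 38.5 (n_3 = 5)
Step 3: H = 12/(N(N+1)) * sum(R_i^2/n_i) - 3(N+1)
     = 12/(11*12) * (17.5^2/3 + 10^2/3 + 38.5^2/5) - 3*12
     = 0.090909 * 431.867 - 36
     = 3.260606.
Step 4: Ties present; correction factor C = 1 - 6/(11^3 - 11) = 0.995455. Corrected H = 3.260606 / 0.995455 = 3.275495.
Step 5: Under H0, H ~ chi^2(2); p-value = 0.194418.
Step 6: alpha = 0.05. fail to reject H0.

H = 3.2755, df = 2, p = 0.194418, fail to reject H0.


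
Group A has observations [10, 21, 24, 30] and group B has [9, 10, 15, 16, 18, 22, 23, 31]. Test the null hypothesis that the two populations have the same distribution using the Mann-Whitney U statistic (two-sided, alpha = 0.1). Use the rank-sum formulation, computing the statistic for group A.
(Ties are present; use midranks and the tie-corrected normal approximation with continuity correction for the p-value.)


Step 1: Combine and sort all 12 observations; assign midranks.
sorted (value, group): (9,Y), (10,X), (10,Y), (15,Y), (16,Y), (18,Y), (21,X), (22,Y), (23,Y), (24,X), (30,X), (31,Y)
ranks: 9->1, 10->2.5, 10->2.5, 15->4, 16->5, 18->6, 21->7, 22->8, 23->9, 24->10, 30->11, 31->12
Step 2: Rank sum for X: R1 = 2.5 + 7 + 10 + 11 = 30.5.
Step 3: U_X = R1 - n1(n1+1)/2 = 30.5 - 4*5/2 = 30.5 - 10 = 20.5.
       U_Y = n1*n2 - U_X = 32 - 20.5 = 11.5.
Step 4: Ties are present, so use the tie-corrected normal approximation (with continuity correction) for the p-value.
Step 5: p-value = 0.496152; compare to alpha = 0.1. fail to reject H0.

U_X = 20.5, p = 0.496152, fail to reject H0 at alpha = 0.1.


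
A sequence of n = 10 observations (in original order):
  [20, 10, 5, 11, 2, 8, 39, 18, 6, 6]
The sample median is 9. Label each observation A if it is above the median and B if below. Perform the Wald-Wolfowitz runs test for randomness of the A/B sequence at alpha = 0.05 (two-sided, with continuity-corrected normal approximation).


Step 1: Compute median = 9; label A = above, B = below.
Labels in order: AABABBAABB  (n_A = 5, n_B = 5)
Step 2: Count runs R = 6.
Step 3: Under H0 (random ordering), E[R] = 2*n_A*n_B/(n_A+n_B) + 1 = 2*5*5/10 + 1 = 6.0000.
        Var[R] = 2*n_A*n_B*(2*n_A*n_B - n_A - n_B) / ((n_A+n_B)^2 * (n_A+n_B-1)) = 2000/900 = 2.2222.
        SD[R] = 1.4907.
Step 4: R = E[R], so z = 0 with no continuity correction.
Step 5: Two-sided p-value via normal approximation = 2*(1 - Phi(|z|)) = 1.000000.
Step 6: alpha = 0.05. fail to reject H0.

R = 6, z = 0.0000, p = 1.000000, fail to reject H0.


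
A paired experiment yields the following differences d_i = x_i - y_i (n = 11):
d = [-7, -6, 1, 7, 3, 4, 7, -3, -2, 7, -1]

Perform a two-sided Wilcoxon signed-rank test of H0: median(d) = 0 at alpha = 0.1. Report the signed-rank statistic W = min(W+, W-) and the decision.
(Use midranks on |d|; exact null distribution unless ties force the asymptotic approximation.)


Step 1: Drop any zero differences (none here) and take |d_i|.
|d| = [7, 6, 1, 7, 3, 4, 7, 3, 2, 7, 1]
Step 2: Midrank |d_i| (ties get averaged ranks).
ranks: |7|->9.5, |6|->7, |1|->1.5, |7|->9.5, |3|->4.5, |4|->6, |7|->9.5, |3|->4.5, |2|->3, |7|->9.5, |1|->1.5
Step 3: Attach original signs; sum ranks with positive sign and with negative sign.
W+ = 1.5 + 9.5 + 4.5 + 6 + 9.5 + 9.5 = 40.5
W- = 9.5 + 7 + 4.5 + 3 + 1.5 = 25.5
(Check: W+ + W- = 66 should equal n(n+1)/2 = 66.)
Step 4: Test statistic W = min(W+, W-) = 25.5.
Step 5: Ties in |d|, so use the tie-corrected normal approximation.
        E[W] = n(n+1)/4 = 11*12/4 = 33.
        Tie groups: |d|=1 (t=2), |d|=3 (t=2), |d|=7 (t=4); sum(t^3 - t) = 72.
        Var[W] = n(n+1)(2n+1)/24 - sum(t^3-t)/48 = 3036/24 - 72/48 = 125.
        z = (W - E[W]) / sqrt(Var[W]) = (25.5 - 33) / 11.1803 = -0.6708.
        Two-sided p = 2*Phi(z) = 0.502335.
Step 6: alpha = 0.1. fail to reject H0.

W+ = 40.5, W- = 25.5, W = min = 25.5, p = 0.502335, fail to reject H0.


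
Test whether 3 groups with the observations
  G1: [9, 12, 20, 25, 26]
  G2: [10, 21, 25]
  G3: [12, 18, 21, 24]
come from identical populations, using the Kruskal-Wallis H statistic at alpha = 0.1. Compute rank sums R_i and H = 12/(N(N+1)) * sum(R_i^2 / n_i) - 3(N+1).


Step 1: Combine all N = 12 observations and assign midranks.
sorted (value, group, rank): (9,G1,1), (10,G2,2), (12,G1,3.5), (12,G3,3.5), (18,G3,5), (20,G1,6), (21,G2,7.5), (21,G3,7.5), (24,G3,9), (25,G1,10.5), (25,G2,10.5), (26,G1,12)
Step 2: Sum ranks within each group.
R_1 = 33 (n_1 = 5)
R_2 = 20 (n_2 = 3)
R_3 = 25 (n_3 = 4)
Step 3: H = 12/(N(N+1)) * sum(R_i^2/n_i) - 3(N+1)
     = 12/(12*13) * (33^2/5 + 20^2/3 + 25^2/4) - 3*13
     = 0.076923 * 507.383 - 39
     = 0.029487.
Step 4: Ties present; correction factor C = 1 - 18/(12^3 - 12) = 0.989510. Corrected H = 0.029487 / 0.989510 = 0.029800.
Step 5: Under H0, H ~ chi^2(2); p-value = 0.985211.
Step 6: alpha = 0.1. fail to reject H0.

H = 0.0298, df = 2, p = 0.985211, fail to reject H0.


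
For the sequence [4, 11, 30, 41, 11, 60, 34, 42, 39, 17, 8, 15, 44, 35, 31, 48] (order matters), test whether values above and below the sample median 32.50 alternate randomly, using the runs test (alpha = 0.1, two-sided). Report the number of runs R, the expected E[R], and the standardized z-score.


Step 1: Compute median = 32.50; label A = above, B = below.
Labels in order: BBBABAAAABBBAABA  (n_A = 8, n_B = 8)
Step 2: Count runs R = 8.
Step 3: Under H0 (random ordering), E[R] = 2*n_A*n_B/(n_A+n_B) + 1 = 2*8*8/16 + 1 = 9.0000.
        Var[R] = 2*n_A*n_B*(2*n_A*n_B - n_A - n_B) / ((n_A+n_B)^2 * (n_A+n_B-1)) = 14336/3840 = 3.7333.
        SD[R] = 1.9322.
Step 4: Continuity-corrected z = (R + 0.5 - E[R]) / SD[R] = (8 + 0.5 - 9.0000) / 1.9322 = -0.2588.
Step 5: Two-sided p-value via normal approximation = 2*(1 - Phi(|z|)) = 0.795809.
Step 6: alpha = 0.1. fail to reject H0.

R = 8, z = -0.2588, p = 0.795809, fail to reject H0.


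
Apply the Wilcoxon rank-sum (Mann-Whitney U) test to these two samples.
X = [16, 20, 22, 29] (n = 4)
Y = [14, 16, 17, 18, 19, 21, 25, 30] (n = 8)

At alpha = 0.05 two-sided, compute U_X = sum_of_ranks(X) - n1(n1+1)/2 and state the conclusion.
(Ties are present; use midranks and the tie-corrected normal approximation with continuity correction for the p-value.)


Step 1: Combine and sort all 12 observations; assign midranks.
sorted (value, group): (14,Y), (16,X), (16,Y), (17,Y), (18,Y), (19,Y), (20,X), (21,Y), (22,X), (25,Y), (29,X), (30,Y)
ranks: 14->1, 16->2.5, 16->2.5, 17->4, 18->5, 19->6, 20->7, 21->8, 22->9, 25->10, 29->11, 30->12
Step 2: Rank sum for X: R1 = 2.5 + 7 + 9 + 11 = 29.5.
Step 3: U_X = R1 - n1(n1+1)/2 = 29.5 - 4*5/2 = 29.5 - 10 = 19.5.
       U_Y = n1*n2 - U_X = 32 - 19.5 = 12.5.
Step 4: Ties are present, so use the tie-corrected normal approximation (with continuity correction) for the p-value.
Step 5: p-value = 0.609759; compare to alpha = 0.05. fail to reject H0.

U_X = 19.5, p = 0.609759, fail to reject H0 at alpha = 0.05.


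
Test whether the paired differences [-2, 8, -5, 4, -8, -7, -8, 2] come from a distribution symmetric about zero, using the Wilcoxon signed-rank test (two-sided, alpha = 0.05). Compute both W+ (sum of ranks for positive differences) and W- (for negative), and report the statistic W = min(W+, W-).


Step 1: Drop any zero differences (none here) and take |d_i|.
|d| = [2, 8, 5, 4, 8, 7, 8, 2]
Step 2: Midrank |d_i| (ties get averaged ranks).
ranks: |2|->1.5, |8|->7, |5|->4, |4|->3, |8|->7, |7|->5, |8|->7, |2|->1.5
Step 3: Attach original signs; sum ranks with positive sign and with negative sign.
W+ = 7 + 3 + 1.5 = 11.5
W- = 1.5 + 4 + 7 + 5 + 7 = 24.5
(Check: W+ + W- = 36 should equal n(n+1)/2 = 36.)
Step 4: Test statistic W = min(W+, W-) = 11.5.
Step 5: Ties in |d|, so use the tie-corrected normal approximation.
        E[W] = n(n+1)/4 = 8*9/4 = 18.
        Tie groups: |d|=2 (t=2), |d|=8 (t=3); sum(t^3 - t) = 30.
        Var[W] = n(n+1)(2n+1)/24 - sum(t^3-t)/48 = 1224/24 - 30/48 = 50.375.
        z = (W - E[W]) / sqrt(Var[W]) = (11.5 - 18) / 7.0975 = -0.9158.
        Two-sided p = 2*Phi(z) = 0.359766.
Step 6: alpha = 0.05. fail to reject H0.

W+ = 11.5, W- = 24.5, W = min = 11.5, p = 0.359766, fail to reject H0.


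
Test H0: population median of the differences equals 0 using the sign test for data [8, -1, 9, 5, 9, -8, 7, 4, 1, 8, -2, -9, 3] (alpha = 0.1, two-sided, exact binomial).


Step 1: Discard zero differences. Original n = 13; n_eff = number of nonzero differences = 13.
Nonzero differences (with sign): +8, -1, +9, +5, +9, -8, +7, +4, +1, +8, -2, -9, +3
Step 2: Count signs: positive = 9, negative = 4.
Step 3: Under H0: P(positive) = 0.5, so the number of positives S ~ Bin(13, 0.5).
Step 4: Two-sided exact p-value = sum of Bin(13,0.5) probabilities at or below the observed probability = 0.266846.
Step 5: alpha = 0.1. fail to reject H0.

n_eff = 13, pos = 9, neg = 4, p = 0.266846, fail to reject H0.


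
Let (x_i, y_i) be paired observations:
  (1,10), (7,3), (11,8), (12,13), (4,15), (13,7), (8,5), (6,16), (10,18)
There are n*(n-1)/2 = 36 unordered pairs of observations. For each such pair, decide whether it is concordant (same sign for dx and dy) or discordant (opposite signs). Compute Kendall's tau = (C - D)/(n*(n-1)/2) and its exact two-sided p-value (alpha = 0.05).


Step 1: Enumerate the 36 unordered pairs (i,j) with i<j and classify each by sign(x_j-x_i) * sign(y_j-y_i).
  (1,2):dx=+6,dy=-7->D; (1,3):dx=+10,dy=-2->D; (1,4):dx=+11,dy=+3->C; (1,5):dx=+3,dy=+5->C
  (1,6):dx=+12,dy=-3->D; (1,7):dx=+7,dy=-5->D; (1,8):dx=+5,dy=+6->C; (1,9):dx=+9,dy=+8->C
  (2,3):dx=+4,dy=+5->C; (2,4):dx=+5,dy=+10->C; (2,5):dx=-3,dy=+12->D; (2,6):dx=+6,dy=+4->C
  (2,7):dx=+1,dy=+2->C; (2,8):dx=-1,dy=+13->D; (2,9):dx=+3,dy=+15->C; (3,4):dx=+1,dy=+5->C
  (3,5):dx=-7,dy=+7->D; (3,6):dx=+2,dy=-1->D; (3,7):dx=-3,dy=-3->C; (3,8):dx=-5,dy=+8->D
  (3,9):dx=-1,dy=+10->D; (4,5):dx=-8,dy=+2->D; (4,6):dx=+1,dy=-6->D; (4,7):dx=-4,dy=-8->C
  (4,8):dx=-6,dy=+3->D; (4,9):dx=-2,dy=+5->D; (5,6):dx=+9,dy=-8->D; (5,7):dx=+4,dy=-10->D
  (5,8):dx=+2,dy=+1->C; (5,9):dx=+6,dy=+3->C; (6,7):dx=-5,dy=-2->C; (6,8):dx=-7,dy=+9->D
  (6,9):dx=-3,dy=+11->D; (7,8):dx=-2,dy=+11->D; (7,9):dx=+2,dy=+13->C; (8,9):dx=+4,dy=+2->C
Step 2: C = 17, D = 19, total pairs = 36.
Step 3: tau = (C - D)/(n(n-1)/2) = (17 - 19)/36 = -0.055556.
Step 4: Exact two-sided p-value (enumerate n! = 362880 permutations of y under H0): p = 0.919455.
Step 5: alpha = 0.05. fail to reject H0.

tau_b = -0.0556 (C=17, D=19), p = 0.919455, fail to reject H0.


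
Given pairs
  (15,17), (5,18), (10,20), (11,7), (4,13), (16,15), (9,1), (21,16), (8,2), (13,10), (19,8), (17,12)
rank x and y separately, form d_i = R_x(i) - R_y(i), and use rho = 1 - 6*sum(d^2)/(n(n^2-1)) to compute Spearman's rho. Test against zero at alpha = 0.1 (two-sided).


Step 1: Rank x and y separately (midranks; no ties here).
rank(x): 15->8, 5->2, 10->5, 11->6, 4->1, 16->9, 9->4, 21->12, 8->3, 13->7, 19->11, 17->10
rank(y): 17->10, 18->11, 20->12, 7->3, 13->7, 15->8, 1->1, 16->9, 2->2, 10->5, 8->4, 12->6
Step 2: d_i = R_x(i) - R_y(i); compute d_i^2.
  (8-10)^2=4, (2-11)^2=81, (5-12)^2=49, (6-3)^2=9, (1-7)^2=36, (9-8)^2=1, (4-1)^2=9, (12-9)^2=9, (3-2)^2=1, (7-5)^2=4, (11-4)^2=49, (10-6)^2=16
sum(d^2) = 268.
Step 3: rho = 1 - 6*268 / (12*(12^2 - 1)) = 1 - 1608/1716 = 0.062937.
Step 4: Under H0, t = rho * sqrt((n-2)/(1-rho^2)) = 0.1994 ~ t(10).
Step 5: Two-sided p-value from the t-distribution with 10 df = 0.845931.
Step 6: alpha = 0.1. fail to reject H0.

rho = 0.0629, p = 0.845931, fail to reject H0 at alpha = 0.1.


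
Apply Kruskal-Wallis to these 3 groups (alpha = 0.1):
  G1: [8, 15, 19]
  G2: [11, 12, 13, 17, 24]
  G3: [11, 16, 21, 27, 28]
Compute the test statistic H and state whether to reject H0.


Step 1: Combine all N = 13 observations and assign midranks.
sorted (value, group, rank): (8,G1,1), (11,G2,2.5), (11,G3,2.5), (12,G2,4), (13,G2,5), (15,G1,6), (16,G3,7), (17,G2,8), (19,G1,9), (21,G3,10), (24,G2,11), (27,G3,12), (28,G3,13)
Step 2: Sum ranks within each group.
R_1 = 16 (n_1 = 3)
R_2 = 30.5 (n_2 = 5)
R_3 = 44.5 (n_3 = 5)
Step 3: H = 12/(N(N+1)) * sum(R_i^2/n_i) - 3(N+1)
     = 12/(13*14) * (16^2/3 + 30.5^2/5 + 44.5^2/5) - 3*14
     = 0.065934 * 667.433 - 42
     = 2.006593.
Step 4: Ties present; correction factor C = 1 - 6/(13^3 - 13) = 0.997253. Corrected H = 2.006593 / 0.997253 = 2.012121.
Step 5: Under H0, H ~ chi^2(2); p-value = 0.365657.
Step 6: alpha = 0.1. fail to reject H0.

H = 2.0121, df = 2, p = 0.365657, fail to reject H0.


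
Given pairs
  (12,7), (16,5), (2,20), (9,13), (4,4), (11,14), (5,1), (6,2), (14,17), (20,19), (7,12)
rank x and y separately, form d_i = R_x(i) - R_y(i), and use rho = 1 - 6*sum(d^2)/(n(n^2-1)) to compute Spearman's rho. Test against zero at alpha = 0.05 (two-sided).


Step 1: Rank x and y separately (midranks; no ties here).
rank(x): 12->8, 16->10, 2->1, 9->6, 4->2, 11->7, 5->3, 6->4, 14->9, 20->11, 7->5
rank(y): 7->5, 5->4, 20->11, 13->7, 4->3, 14->8, 1->1, 2->2, 17->9, 19->10, 12->6
Step 2: d_i = R_x(i) - R_y(i); compute d_i^2.
  (8-5)^2=9, (10-4)^2=36, (1-11)^2=100, (6-7)^2=1, (2-3)^2=1, (7-8)^2=1, (3-1)^2=4, (4-2)^2=4, (9-9)^2=0, (11-10)^2=1, (5-6)^2=1
sum(d^2) = 158.
Step 3: rho = 1 - 6*158 / (11*(11^2 - 1)) = 1 - 948/1320 = 0.281818.
Step 4: Under H0, t = rho * sqrt((n-2)/(1-rho^2)) = 0.8812 ~ t(9).
Step 5: Two-sided p-value from the t-distribution with 9 df = 0.401145.
Step 6: alpha = 0.05. fail to reject H0.

rho = 0.2818, p = 0.401145, fail to reject H0 at alpha = 0.05.


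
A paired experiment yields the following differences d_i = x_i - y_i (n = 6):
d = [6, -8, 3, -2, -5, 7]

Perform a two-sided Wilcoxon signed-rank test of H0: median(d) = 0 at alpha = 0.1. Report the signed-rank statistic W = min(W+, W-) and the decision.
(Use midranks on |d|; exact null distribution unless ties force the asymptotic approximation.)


Step 1: Drop any zero differences (none here) and take |d_i|.
|d| = [6, 8, 3, 2, 5, 7]
Step 2: Midrank |d_i| (ties get averaged ranks).
ranks: |6|->4, |8|->6, |3|->2, |2|->1, |5|->3, |7|->5
Step 3: Attach original signs; sum ranks with positive sign and with negative sign.
W+ = 4 + 2 + 5 = 11
W- = 6 + 1 + 3 = 10
(Check: W+ + W- = 21 should equal n(n+1)/2 = 21.)
Step 4: Test statistic W = min(W+, W-) = 10.
Step 5: No ties, so the exact null distribution over the 2^6 = 64 sign assignments gives the two-sided p-value = 1.000000.
Step 6: alpha = 0.1. fail to reject H0.

W+ = 11, W- = 10, W = min = 10, p = 1.000000, fail to reject H0.


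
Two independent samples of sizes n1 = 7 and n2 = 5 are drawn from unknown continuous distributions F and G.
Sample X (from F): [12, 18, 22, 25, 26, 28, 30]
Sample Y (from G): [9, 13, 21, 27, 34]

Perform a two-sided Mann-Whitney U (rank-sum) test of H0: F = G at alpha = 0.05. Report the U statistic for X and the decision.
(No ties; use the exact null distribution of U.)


Step 1: Combine and sort all 12 observations; assign midranks.
sorted (value, group): (9,Y), (12,X), (13,Y), (18,X), (21,Y), (22,X), (25,X), (26,X), (27,Y), (28,X), (30,X), (34,Y)
ranks: 9->1, 12->2, 13->3, 18->4, 21->5, 22->6, 25->7, 26->8, 27->9, 28->10, 30->11, 34->12
Step 2: Rank sum for X: R1 = 2 + 4 + 6 + 7 + 8 + 10 + 11 = 48.
Step 3: U_X = R1 - n1(n1+1)/2 = 48 - 7*8/2 = 48 - 28 = 20.
       U_Y = n1*n2 - U_X = 35 - 20 = 15.
Step 4: No ties, so the exact null distribution of U (based on enumerating the C(12,7) = 792 equally likely rank assignments) gives the two-sided p-value.
Step 5: p-value = 0.755051; compare to alpha = 0.05. fail to reject H0.

U_X = 20, p = 0.755051, fail to reject H0 at alpha = 0.05.


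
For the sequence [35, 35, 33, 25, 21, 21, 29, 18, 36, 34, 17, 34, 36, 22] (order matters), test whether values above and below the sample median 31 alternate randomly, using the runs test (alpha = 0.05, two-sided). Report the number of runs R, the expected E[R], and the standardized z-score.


Step 1: Compute median = 31; label A = above, B = below.
Labels in order: AAABBBBBAABAAB  (n_A = 7, n_B = 7)
Step 2: Count runs R = 6.
Step 3: Under H0 (random ordering), E[R] = 2*n_A*n_B/(n_A+n_B) + 1 = 2*7*7/14 + 1 = 8.0000.
        Var[R] = 2*n_A*n_B*(2*n_A*n_B - n_A - n_B) / ((n_A+n_B)^2 * (n_A+n_B-1)) = 8232/2548 = 3.2308.
        SD[R] = 1.7974.
Step 4: Continuity-corrected z = (R + 0.5 - E[R]) / SD[R] = (6 + 0.5 - 8.0000) / 1.7974 = -0.8345.
Step 5: Two-sided p-value via normal approximation = 2*(1 - Phi(|z|)) = 0.403986.
Step 6: alpha = 0.05. fail to reject H0.

R = 6, z = -0.8345, p = 0.403986, fail to reject H0.


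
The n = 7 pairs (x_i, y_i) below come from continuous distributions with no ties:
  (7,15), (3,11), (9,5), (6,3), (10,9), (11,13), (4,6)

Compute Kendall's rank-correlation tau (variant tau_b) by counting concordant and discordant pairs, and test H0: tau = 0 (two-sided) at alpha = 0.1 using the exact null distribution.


Step 1: Enumerate the 21 unordered pairs (i,j) with i<j and classify each by sign(x_j-x_i) * sign(y_j-y_i).
  (1,2):dx=-4,dy=-4->C; (1,3):dx=+2,dy=-10->D; (1,4):dx=-1,dy=-12->C; (1,5):dx=+3,dy=-6->D
  (1,6):dx=+4,dy=-2->D; (1,7):dx=-3,dy=-9->C; (2,3):dx=+6,dy=-6->D; (2,4):dx=+3,dy=-8->D
  (2,5):dx=+7,dy=-2->D; (2,6):dx=+8,dy=+2->C; (2,7):dx=+1,dy=-5->D; (3,4):dx=-3,dy=-2->C
  (3,5):dx=+1,dy=+4->C; (3,6):dx=+2,dy=+8->C; (3,7):dx=-5,dy=+1->D; (4,5):dx=+4,dy=+6->C
  (4,6):dx=+5,dy=+10->C; (4,7):dx=-2,dy=+3->D; (5,6):dx=+1,dy=+4->C; (5,7):dx=-6,dy=-3->C
  (6,7):dx=-7,dy=-7->C
Step 2: C = 12, D = 9, total pairs = 21.
Step 3: tau = (C - D)/(n(n-1)/2) = (12 - 9)/21 = 0.142857.
Step 4: Exact two-sided p-value (enumerate n! = 5040 permutations of y under H0): p = 0.772619.
Step 5: alpha = 0.1. fail to reject H0.

tau_b = 0.1429 (C=12, D=9), p = 0.772619, fail to reject H0.


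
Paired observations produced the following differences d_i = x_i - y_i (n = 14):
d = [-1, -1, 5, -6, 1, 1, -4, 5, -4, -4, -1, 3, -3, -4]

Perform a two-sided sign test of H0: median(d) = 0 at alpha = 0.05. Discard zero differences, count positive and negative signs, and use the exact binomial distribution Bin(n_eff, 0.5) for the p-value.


Step 1: Discard zero differences. Original n = 14; n_eff = number of nonzero differences = 14.
Nonzero differences (with sign): -1, -1, +5, -6, +1, +1, -4, +5, -4, -4, -1, +3, -3, -4
Step 2: Count signs: positive = 5, negative = 9.
Step 3: Under H0: P(positive) = 0.5, so the number of positives S ~ Bin(14, 0.5).
Step 4: Two-sided exact p-value = sum of Bin(14,0.5) probabilities at or below the observed probability = 0.423950.
Step 5: alpha = 0.05. fail to reject H0.

n_eff = 14, pos = 5, neg = 9, p = 0.423950, fail to reject H0.


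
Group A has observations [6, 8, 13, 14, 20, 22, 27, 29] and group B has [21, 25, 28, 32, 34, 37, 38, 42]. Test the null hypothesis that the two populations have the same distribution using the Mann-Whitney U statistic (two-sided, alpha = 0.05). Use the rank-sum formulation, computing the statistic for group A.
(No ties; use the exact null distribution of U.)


Step 1: Combine and sort all 16 observations; assign midranks.
sorted (value, group): (6,X), (8,X), (13,X), (14,X), (20,X), (21,Y), (22,X), (25,Y), (27,X), (28,Y), (29,X), (32,Y), (34,Y), (37,Y), (38,Y), (42,Y)
ranks: 6->1, 8->2, 13->3, 14->4, 20->5, 21->6, 22->7, 25->8, 27->9, 28->10, 29->11, 32->12, 34->13, 37->14, 38->15, 42->16
Step 2: Rank sum for X: R1 = 1 + 2 + 3 + 4 + 5 + 7 + 9 + 11 = 42.
Step 3: U_X = R1 - n1(n1+1)/2 = 42 - 8*9/2 = 42 - 36 = 6.
       U_Y = n1*n2 - U_X = 64 - 6 = 58.
Step 4: No ties, so the exact null distribution of U (based on enumerating the C(16,8) = 12870 equally likely rank assignments) gives the two-sided p-value.
Step 5: p-value = 0.004662; compare to alpha = 0.05. reject H0.

U_X = 6, p = 0.004662, reject H0 at alpha = 0.05.


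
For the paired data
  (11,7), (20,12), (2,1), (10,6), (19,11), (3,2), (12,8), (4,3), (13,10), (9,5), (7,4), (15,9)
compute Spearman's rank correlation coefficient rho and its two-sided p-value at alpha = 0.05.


Step 1: Rank x and y separately (midranks; no ties here).
rank(x): 11->7, 20->12, 2->1, 10->6, 19->11, 3->2, 12->8, 4->3, 13->9, 9->5, 7->4, 15->10
rank(y): 7->7, 12->12, 1->1, 6->6, 11->11, 2->2, 8->8, 3->3, 10->10, 5->5, 4->4, 9->9
Step 2: d_i = R_x(i) - R_y(i); compute d_i^2.
  (7-7)^2=0, (12-12)^2=0, (1-1)^2=0, (6-6)^2=0, (11-11)^2=0, (2-2)^2=0, (8-8)^2=0, (3-3)^2=0, (9-10)^2=1, (5-5)^2=0, (4-4)^2=0, (10-9)^2=1
sum(d^2) = 2.
Step 3: rho = 1 - 6*2 / (12*(12^2 - 1)) = 1 - 12/1716 = 0.993007.
Step 4: Under H0, t = rho * sqrt((n-2)/(1-rho^2)) = 26.5990 ~ t(10).
Step 5: Two-sided p-value from the t-distribution with 10 df = 0.000000.
Step 6: alpha = 0.05. reject H0.

rho = 0.9930, p = 0.000000, reject H0 at alpha = 0.05.


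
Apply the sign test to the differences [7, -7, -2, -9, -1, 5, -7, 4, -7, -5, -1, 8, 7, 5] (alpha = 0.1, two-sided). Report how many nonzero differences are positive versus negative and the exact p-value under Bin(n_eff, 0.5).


Step 1: Discard zero differences. Original n = 14; n_eff = number of nonzero differences = 14.
Nonzero differences (with sign): +7, -7, -2, -9, -1, +5, -7, +4, -7, -5, -1, +8, +7, +5
Step 2: Count signs: positive = 6, negative = 8.
Step 3: Under H0: P(positive) = 0.5, so the number of positives S ~ Bin(14, 0.5).
Step 4: Two-sided exact p-value = sum of Bin(14,0.5) probabilities at or below the observed probability = 0.790527.
Step 5: alpha = 0.1. fail to reject H0.

n_eff = 14, pos = 6, neg = 8, p = 0.790527, fail to reject H0.


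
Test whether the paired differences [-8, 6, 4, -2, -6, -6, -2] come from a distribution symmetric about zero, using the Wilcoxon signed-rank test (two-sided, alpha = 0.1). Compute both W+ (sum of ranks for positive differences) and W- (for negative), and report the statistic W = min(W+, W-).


Step 1: Drop any zero differences (none here) and take |d_i|.
|d| = [8, 6, 4, 2, 6, 6, 2]
Step 2: Midrank |d_i| (ties get averaged ranks).
ranks: |8|->7, |6|->5, |4|->3, |2|->1.5, |6|->5, |6|->5, |2|->1.5
Step 3: Attach original signs; sum ranks with positive sign and with negative sign.
W+ = 5 + 3 = 8
W- = 7 + 1.5 + 5 + 5 + 1.5 = 20
(Check: W+ + W- = 28 should equal n(n+1)/2 = 28.)
Step 4: Test statistic W = min(W+, W-) = 8.
Step 5: Ties in |d|, so use the tie-corrected normal approximation.
        E[W] = n(n+1)/4 = 7*8/4 = 14.
        Tie groups: |d|=2 (t=2), |d|=6 (t=3); sum(t^3 - t) = 30.
        Var[W] = n(n+1)(2n+1)/24 - sum(t^3-t)/48 = 840/24 - 30/48 = 34.375.
        z = (W - E[W]) / sqrt(Var[W]) = (8 - 14) / 5.8630 = -1.0234.
        Two-sided p = 2*Phi(z) = 0.306136.
Step 6: alpha = 0.1. fail to reject H0.

W+ = 8, W- = 20, W = min = 8, p = 0.306136, fail to reject H0.
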